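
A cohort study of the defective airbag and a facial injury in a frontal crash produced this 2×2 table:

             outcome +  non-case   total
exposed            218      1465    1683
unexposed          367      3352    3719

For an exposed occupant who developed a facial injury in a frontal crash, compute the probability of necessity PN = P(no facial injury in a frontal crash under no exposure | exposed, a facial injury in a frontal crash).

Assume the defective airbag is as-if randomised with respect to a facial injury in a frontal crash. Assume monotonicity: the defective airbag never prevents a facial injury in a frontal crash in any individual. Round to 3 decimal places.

p₁ = P(outcome | exposed) = 218/1683 = 0.12953
p₀ = P(outcome | unexposed) = 367/3719 = 0.098682
Under exogeneity and monotonicity, PN = (p₁ − p₀)/p₁.
PN = (0.12953 − 0.098682) / 0.12953 ≈ 0.2382

PN ≈ 0.238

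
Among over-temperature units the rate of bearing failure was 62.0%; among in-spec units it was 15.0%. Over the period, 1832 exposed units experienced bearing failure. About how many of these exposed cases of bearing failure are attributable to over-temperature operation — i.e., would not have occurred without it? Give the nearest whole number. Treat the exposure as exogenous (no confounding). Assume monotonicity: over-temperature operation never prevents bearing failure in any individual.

p₁ = 0.62, p₀ = 0.15.
PN = (p₁ − p₀)/p₁ = (0.62 − 0.15) / 0.62 ≈ 0.75806.
Attributable cases ≈ PN × (exposed cases) = 0.75806 × 1832 ≈ 1388.77.

about 1389 cases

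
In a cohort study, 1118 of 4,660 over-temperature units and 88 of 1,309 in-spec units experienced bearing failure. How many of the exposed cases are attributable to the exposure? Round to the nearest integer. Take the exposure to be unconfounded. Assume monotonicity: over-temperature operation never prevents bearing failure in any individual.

p₁ = P(outcome | exposed) = 1118/4660 = 0.23991
p₀ = P(outcome | unexposed) = 88/1309 = 0.067227
PN = (p₁ − p₀)/p₁ = (0.23991 − 0.067227) / 0.23991 ≈ 0.71979.
Attributable cases ≈ PN × (exposed cases) = 0.71979 × 1118 ≈ 804.72.

about 805 cases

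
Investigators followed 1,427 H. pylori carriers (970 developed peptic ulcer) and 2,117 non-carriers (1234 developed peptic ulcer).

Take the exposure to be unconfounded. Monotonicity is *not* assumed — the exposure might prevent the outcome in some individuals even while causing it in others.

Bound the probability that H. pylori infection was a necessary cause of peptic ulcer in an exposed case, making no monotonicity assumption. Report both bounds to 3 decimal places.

p₁ = P(outcome | exposed) = 970/1427 = 0.67975
p₀ = P(outcome | unexposed) = 1234/2117 = 0.5829
Under exogeneity alone the bounds on PN are max{0,(p₁−p₀)/p₁} ≤ PN ≤ min{1,(1−p₀)/p₁}.
  lower = (p₁ − p₀)/p₁ = 0.096847 / 0.67975 ≈ 0.1425
  upper = min{1, (1 − p₀)/p₁} = 0.4171 / 0.67975 ≈ 0.6136

0.142 ≤ PN ≤ 0.614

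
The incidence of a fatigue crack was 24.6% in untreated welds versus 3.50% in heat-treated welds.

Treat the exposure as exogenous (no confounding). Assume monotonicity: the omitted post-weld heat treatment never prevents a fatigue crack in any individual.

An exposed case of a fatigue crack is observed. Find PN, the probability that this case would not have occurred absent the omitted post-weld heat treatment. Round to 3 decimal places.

p₁ = 0.246, p₀ = 0.035.
Under exogeneity and monotonicity, PN = (p₁ − p₀) / p₁.
PN = (0.246 − 0.035) / 0.246 = 0.211 / 0.246 ≈ 0.8577

PN ≈ 0.858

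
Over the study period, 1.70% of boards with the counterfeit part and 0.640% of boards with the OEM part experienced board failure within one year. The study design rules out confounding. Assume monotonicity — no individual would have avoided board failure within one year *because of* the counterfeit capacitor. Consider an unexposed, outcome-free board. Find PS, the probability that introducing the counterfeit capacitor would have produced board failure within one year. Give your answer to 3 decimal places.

p₁ = 0.017, p₀ = 0.0064.
Under exogeneity and monotonicity, PS = (p₁ − p₀) / (1 − p₀).
PS = (0.017 − 0.0064) / (1 − 0.0064) = 0.0106 / 0.9936 ≈ 0.0107

PS ≈ 0.011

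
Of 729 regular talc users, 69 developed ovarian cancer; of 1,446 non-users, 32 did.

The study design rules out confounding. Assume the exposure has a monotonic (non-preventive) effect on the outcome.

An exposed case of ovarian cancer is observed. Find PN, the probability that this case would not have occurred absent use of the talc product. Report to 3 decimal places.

p₁ = P(outcome | exposed) = 69/729 = 0.09465
p₀ = P(outcome | unexposed) = 32/1446 = 0.02213
Under exogeneity and monotonicity, PN = (p₁ − p₀) / p₁.
PN = (0.09465 − 0.02213) / 0.09465 = 0.07252 / 0.09465 ≈ 0.7662

PN ≈ 0.766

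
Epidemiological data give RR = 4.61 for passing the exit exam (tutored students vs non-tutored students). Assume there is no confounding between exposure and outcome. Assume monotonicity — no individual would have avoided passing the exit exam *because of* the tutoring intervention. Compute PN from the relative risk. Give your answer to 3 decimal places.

PN ≈ 0.783

Under exogeneity and monotonicity, PN = (RR − 1) / RR = 1 − 1/RR.
PN = (4.61 − 1) / 4.61 = 3.61 / 4.61 ≈ 0.7831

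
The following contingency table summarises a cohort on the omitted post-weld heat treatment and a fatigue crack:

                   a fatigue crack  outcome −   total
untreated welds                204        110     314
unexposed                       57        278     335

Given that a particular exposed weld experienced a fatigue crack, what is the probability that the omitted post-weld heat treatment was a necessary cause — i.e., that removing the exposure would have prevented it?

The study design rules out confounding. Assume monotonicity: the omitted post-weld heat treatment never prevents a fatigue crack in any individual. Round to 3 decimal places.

PN ≈ 0.738

p₁ = P(outcome | exposed) = 204/314 = 0.64968
p₀ = P(outcome | unexposed) = 57/335 = 0.17015
Under exogeneity and monotonicity, PN = (p₁ − p₀) / p₁.
PN = (0.64968 − 0.17015) / 0.64968 = 0.47953 / 0.64968 ≈ 0.7381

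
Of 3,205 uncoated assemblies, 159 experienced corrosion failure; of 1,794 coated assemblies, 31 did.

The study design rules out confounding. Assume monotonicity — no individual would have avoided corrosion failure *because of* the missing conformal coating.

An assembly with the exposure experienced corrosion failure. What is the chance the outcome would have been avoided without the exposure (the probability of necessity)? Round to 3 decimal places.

PN ≈ 0.652

p₁ = P(outcome | exposed) = 159/3205 = 0.04961
p₀ = P(outcome | unexposed) = 31/1794 = 0.01728
Under exogeneity and monotonicity, PN = (p₁ − p₀) / p₁.
PN = (0.04961 − 0.01728) / 0.04961 = 0.03233 / 0.04961 ≈ 0.6517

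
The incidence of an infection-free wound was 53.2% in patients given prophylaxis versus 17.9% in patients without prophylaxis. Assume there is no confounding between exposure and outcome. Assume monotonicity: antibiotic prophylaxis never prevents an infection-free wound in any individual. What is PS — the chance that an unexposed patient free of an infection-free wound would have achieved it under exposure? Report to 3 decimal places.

p₁ = 0.532, p₀ = 0.179.
Under exogeneity and monotonicity, PS = (p₁ − p₀) / (1 − p₀).
PS = (0.532 − 0.179) / (1 − 0.179) = 0.353 / 0.821 ≈ 0.4300

PS ≈ 0.430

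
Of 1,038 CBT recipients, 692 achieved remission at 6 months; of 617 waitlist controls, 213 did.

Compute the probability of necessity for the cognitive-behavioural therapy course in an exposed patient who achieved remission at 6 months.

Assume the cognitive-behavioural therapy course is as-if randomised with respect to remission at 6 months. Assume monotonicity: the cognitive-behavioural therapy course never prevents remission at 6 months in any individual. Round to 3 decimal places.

PN ≈ 0.482

p₁ = P(outcome | exposed) = 692/1038 = 0.66667
p₀ = P(outcome | unexposed) = 213/617 = 0.34522
Under exogeneity and monotonicity, PN = (p₁ − p₀) / p₁.
PN = (0.66667 − 0.34522) / 0.66667 = 0.32145 / 0.66667 ≈ 0.4822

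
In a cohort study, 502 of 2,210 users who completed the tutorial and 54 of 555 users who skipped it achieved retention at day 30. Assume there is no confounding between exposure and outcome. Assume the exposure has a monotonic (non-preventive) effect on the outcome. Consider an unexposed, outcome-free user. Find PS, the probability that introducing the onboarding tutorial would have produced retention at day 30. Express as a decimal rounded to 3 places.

p₁ = P(outcome | exposed) = 502/2210 = 0.22715
p₀ = P(outcome | unexposed) = 54/555 = 0.097297
Under exogeneity and monotonicity, PS = (p₁ − p₀) / (1 − p₀).
PS = (0.22715 − 0.097297) / (1 − 0.097297) = 0.12985 / 0.9027 ≈ 0.1438

PS ≈ 0.144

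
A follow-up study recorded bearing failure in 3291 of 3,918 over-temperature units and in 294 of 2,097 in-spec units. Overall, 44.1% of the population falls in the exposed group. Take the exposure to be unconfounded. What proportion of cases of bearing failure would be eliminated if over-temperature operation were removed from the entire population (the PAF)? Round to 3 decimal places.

PAF ≈ 0.688

p₁ = P(outcome | exposed) = 3291/3918 = 0.83997
p₀ = P(outcome | unexposed) = 294/2097 = 0.1402
Overall risk P(Y=1) = π·p₁ + (1−π)·p₀ = 0.441×0.83997 + 0.559×0.1402 = 0.4488.
Under exogeneity, PAF = [P(Y=1) − p₀] / P(Y=1).
PAF = (0.4488 − 0.1402) / 0.4488 ≈ 0.6876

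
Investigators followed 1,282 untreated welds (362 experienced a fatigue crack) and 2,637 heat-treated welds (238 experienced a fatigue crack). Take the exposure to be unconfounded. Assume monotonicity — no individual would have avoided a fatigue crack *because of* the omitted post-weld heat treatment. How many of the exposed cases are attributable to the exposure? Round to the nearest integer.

about 246 cases

p₁ = P(outcome | exposed) = 362/1282 = 0.28237
p₀ = P(outcome | unexposed) = 238/2637 = 0.090254
PN = (p₁ − p₀)/p₁ = (0.28237 − 0.090254) / 0.28237 ≈ 0.68037.
Attributable cases ≈ PN × (exposed cases) = 0.68037 × 362 ≈ 246.29.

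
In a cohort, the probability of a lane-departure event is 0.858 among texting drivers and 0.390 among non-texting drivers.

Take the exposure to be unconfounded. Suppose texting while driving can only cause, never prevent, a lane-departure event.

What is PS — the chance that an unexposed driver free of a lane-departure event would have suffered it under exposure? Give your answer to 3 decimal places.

Let p₁ = 0.858, p₀ = 0.39.
Under exogeneity and monotonicity, PS = (p₁ − p₀) / (1 − p₀).
PS = (0.858 − 0.39) / (1 − 0.39) = 0.468 / 0.61 ≈ 0.7672

PS ≈ 0.767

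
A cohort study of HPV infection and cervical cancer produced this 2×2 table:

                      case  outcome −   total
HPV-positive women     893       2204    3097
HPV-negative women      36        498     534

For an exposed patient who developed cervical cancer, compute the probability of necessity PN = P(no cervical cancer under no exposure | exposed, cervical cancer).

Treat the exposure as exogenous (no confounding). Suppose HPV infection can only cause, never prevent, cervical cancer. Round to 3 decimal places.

PN ≈ 0.766

p₁ = P(outcome | exposed) = 893/3097 = 0.28834
p₀ = P(outcome | unexposed) = 36/534 = 0.067416
Under exogeneity and monotonicity, PN = (p₁ − p₀)/p₁.
PN = (0.28834 − 0.067416) / 0.28834 ≈ 0.7662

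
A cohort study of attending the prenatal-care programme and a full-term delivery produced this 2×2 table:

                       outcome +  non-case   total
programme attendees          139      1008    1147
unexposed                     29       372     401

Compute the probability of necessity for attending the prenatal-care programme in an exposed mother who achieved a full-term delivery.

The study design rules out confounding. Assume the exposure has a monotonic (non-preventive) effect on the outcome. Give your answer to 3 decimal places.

PN ≈ 0.403

p₁ = P(outcome | exposed) = 139/1147 = 0.12119
p₀ = P(outcome | unexposed) = 29/401 = 0.072319
Under exogeneity and monotonicity, PN = (p₁ − p₀) / p₁.
PN = (0.12119 − 0.072319) / 0.12119 = 0.048866 / 0.12119 ≈ 0.4032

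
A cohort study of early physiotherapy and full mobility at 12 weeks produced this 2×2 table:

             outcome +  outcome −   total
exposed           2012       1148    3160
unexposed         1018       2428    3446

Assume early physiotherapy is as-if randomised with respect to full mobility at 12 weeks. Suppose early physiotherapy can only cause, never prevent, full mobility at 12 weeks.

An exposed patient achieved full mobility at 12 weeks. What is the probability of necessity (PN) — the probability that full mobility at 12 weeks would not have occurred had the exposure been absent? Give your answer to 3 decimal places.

p₁ = P(outcome | exposed) = 2012/3160 = 0.63671
p₀ = P(outcome | unexposed) = 1018/3446 = 0.29541
Under exogeneity and monotonicity, PN = (p₁ − p₀) / p₁.
PN = (0.63671 − 0.29541) / 0.63671 = 0.34129 / 0.63671 ≈ 0.5360

PN ≈ 0.536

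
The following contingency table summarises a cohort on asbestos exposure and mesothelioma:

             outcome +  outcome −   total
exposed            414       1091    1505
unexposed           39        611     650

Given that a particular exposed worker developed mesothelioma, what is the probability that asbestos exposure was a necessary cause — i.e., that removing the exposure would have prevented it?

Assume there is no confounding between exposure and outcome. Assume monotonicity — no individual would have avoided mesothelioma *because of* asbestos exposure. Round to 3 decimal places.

p₁ = P(outcome | exposed) = 414/1505 = 0.27508
p₀ = P(outcome | unexposed) = 39/650 = 0.06
Under exogeneity and monotonicity, PN = (p₁ − p₀) / p₁.
PN = (0.27508 − 0.06) / 0.27508 = 0.21508 / 0.27508 ≈ 0.7819

PN ≈ 0.782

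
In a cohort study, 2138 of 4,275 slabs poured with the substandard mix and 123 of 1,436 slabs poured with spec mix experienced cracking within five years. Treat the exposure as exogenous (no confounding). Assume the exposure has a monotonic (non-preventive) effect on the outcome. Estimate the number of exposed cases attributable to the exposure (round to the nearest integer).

p₁ = P(outcome | exposed) = 2138/4275 = 0.50012
p₀ = P(outcome | unexposed) = 123/1436 = 0.085655
PN = (p₁ − p₀)/p₁ = (0.50012 − 0.085655) / 0.50012 ≈ 0.82873.
Attributable cases ≈ PN × (exposed cases) = 0.82873 × 2138 ≈ 1771.83.

about 1772 cases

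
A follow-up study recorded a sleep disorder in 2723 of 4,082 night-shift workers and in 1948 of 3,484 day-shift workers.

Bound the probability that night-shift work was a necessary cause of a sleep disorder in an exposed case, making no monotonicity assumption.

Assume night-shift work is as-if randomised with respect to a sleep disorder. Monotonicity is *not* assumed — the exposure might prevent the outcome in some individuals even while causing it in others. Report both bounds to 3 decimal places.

p₁ = P(outcome | exposed) = 2723/4082 = 0.66707
p₀ = P(outcome | unexposed) = 1948/3484 = 0.55913
Under exogeneity alone the bounds on PN are max{0,(p₁−p₀)/p₁} ≤ PN ≤ min{1,(1−p₀)/p₁}.
  lower = (p₁ − p₀)/p₁ = 0.10795 / 0.66707 ≈ 0.1618
  upper = min{1, (1 − p₀)/p₁} = 0.44087 / 0.66707 ≈ 0.6609

0.162 ≤ PN ≤ 0.661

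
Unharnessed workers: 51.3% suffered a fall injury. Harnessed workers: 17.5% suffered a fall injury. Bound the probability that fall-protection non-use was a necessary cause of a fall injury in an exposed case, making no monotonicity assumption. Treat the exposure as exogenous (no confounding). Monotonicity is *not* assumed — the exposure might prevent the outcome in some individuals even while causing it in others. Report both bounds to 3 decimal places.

p₁ = 0.513, p₀ = 0.175.
Under exogeneity alone the bounds on PN are max{0,(p₁−p₀)/p₁} ≤ PN ≤ min{1,(1−p₀)/p₁}.
  lower = (p₁ − p₀)/p₁ = 0.338 / 0.513 ≈ 0.6589
  upper = min{1, (1 − p₀)/p₁} = 0.825 / 0.513 ≈ 1.6082 → capped at 1

0.659 ≤ PN ≤ 1.000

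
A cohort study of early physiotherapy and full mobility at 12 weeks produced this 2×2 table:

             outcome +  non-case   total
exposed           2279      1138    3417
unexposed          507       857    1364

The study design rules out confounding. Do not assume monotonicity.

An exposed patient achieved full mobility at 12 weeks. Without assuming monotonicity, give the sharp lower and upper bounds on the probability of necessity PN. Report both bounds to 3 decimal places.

0.443 ≤ PN ≤ 0.942

p₁ = P(outcome | exposed) = 2279/3417 = 0.66696
p₀ = P(outcome | unexposed) = 507/1364 = 0.3717
Under exogeneity alone the bounds on PN are max{0,(p₁−p₀)/p₁} ≤ PN ≤ min{1,(1−p₀)/p₁}.
  lower = (p₁ − p₀)/p₁ = 0.29526 / 0.66696 ≈ 0.4427
  upper = min{1, (1 − p₀)/p₁} = 0.6283 / 0.66696 ≈ 0.9420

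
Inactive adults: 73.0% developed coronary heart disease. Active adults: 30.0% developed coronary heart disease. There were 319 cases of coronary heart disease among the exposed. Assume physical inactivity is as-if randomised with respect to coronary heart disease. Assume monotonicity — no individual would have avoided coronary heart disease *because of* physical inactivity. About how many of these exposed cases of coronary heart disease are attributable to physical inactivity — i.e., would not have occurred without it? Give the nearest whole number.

p₁ = 0.73, p₀ = 0.3.
PN = (p₁ − p₀)/p₁ = (0.73 − 0.3) / 0.73 ≈ 0.58904.
Attributable cases ≈ PN × (exposed cases) = 0.58904 × 319 ≈ 187.90.

about 188 cases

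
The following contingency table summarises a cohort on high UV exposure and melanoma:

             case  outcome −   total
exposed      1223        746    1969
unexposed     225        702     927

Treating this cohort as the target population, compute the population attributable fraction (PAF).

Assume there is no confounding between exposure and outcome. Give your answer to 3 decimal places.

p₁ = P(outcome | exposed) = 1223/1969 = 0.62113
p₀ = P(outcome | unexposed) = 225/927 = 0.24272
Exposure prevalence π = 1969/2896 = 0.6799; overall risk P(Y=1) = 0.5.
Under exogeneity, PAF = [P(Y=1) − p₀]/P(Y=1).
PAF = (0.5 − 0.24272) / 0.5 ≈ 0.5146

PAF ≈ 0.515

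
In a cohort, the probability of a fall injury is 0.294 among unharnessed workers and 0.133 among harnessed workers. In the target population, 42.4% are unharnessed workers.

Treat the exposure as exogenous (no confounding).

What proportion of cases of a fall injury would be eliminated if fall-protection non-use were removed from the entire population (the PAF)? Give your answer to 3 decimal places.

PAF ≈ 0.339

Let p₁ = 0.294, p₀ = 0.133.
Overall risk P(Y=1) = π·p₁ + (1−π)·p₀ = 0.424×0.294 + 0.576×0.133 = 0.20126.
Under exogeneity, PAF = [P(Y=1) − p₀] / P(Y=1).
PAF = (0.20126 − 0.133) / 0.20126 ≈ 0.3392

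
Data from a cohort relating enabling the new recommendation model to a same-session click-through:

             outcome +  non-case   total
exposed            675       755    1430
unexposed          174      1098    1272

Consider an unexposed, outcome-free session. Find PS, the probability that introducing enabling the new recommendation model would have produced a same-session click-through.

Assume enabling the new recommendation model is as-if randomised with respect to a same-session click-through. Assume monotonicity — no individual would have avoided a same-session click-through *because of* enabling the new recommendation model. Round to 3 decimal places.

PS ≈ 0.388

p₁ = P(outcome | exposed) = 675/1430 = 0.47203
p₀ = P(outcome | unexposed) = 174/1272 = 0.13679
Under exogeneity and monotonicity, PS = (p₁ − p₀)/(1 − p₀).
PS = (0.47203 − 0.13679) / 0.86321 ≈ 0.3884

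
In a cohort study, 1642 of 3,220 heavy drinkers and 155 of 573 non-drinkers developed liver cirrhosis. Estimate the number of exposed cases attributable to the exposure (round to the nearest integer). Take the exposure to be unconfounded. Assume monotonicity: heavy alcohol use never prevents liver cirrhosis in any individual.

p₁ = P(outcome | exposed) = 1642/3220 = 0.50994
p₀ = P(outcome | unexposed) = 155/573 = 0.27051
PN = (p₁ − p₀)/p₁ = (0.50994 − 0.27051) / 0.50994 ≈ 0.46953.
Attributable cases ≈ PN × (exposed cases) = 0.46953 × 1642 ≈ 770.97.

about 771 cases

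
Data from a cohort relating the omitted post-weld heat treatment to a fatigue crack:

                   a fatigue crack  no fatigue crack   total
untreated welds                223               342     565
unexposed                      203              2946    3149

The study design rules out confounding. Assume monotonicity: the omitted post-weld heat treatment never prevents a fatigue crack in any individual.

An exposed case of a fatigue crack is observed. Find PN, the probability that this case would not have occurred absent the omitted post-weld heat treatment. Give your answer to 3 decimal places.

p₁ = P(outcome | exposed) = 223/565 = 0.39469
p₀ = P(outcome | unexposed) = 203/3149 = 0.064465
Under exogeneity and monotonicity, PN = (p₁ − p₀) / p₁.
PN = (0.39469 − 0.064465) / 0.39469 = 0.33023 / 0.39469 ≈ 0.8367

PN ≈ 0.837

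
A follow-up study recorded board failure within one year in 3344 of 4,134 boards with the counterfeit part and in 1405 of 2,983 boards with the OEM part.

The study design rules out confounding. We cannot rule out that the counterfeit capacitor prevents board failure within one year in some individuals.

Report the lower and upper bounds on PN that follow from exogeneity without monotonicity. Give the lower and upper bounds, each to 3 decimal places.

p₁ = P(outcome | exposed) = 3344/4134 = 0.8089
p₀ = P(outcome | unexposed) = 1405/2983 = 0.471
Under exogeneity alone the bounds on PN are max{0,(p₁−p₀)/p₁} ≤ PN ≤ min{1,(1−p₀)/p₁}.
  lower = (p₁ − p₀)/p₁ = 0.3379 / 0.8089 ≈ 0.4177
  upper = min{1, (1 − p₀)/p₁} = 0.529 / 0.8089 ≈ 0.6540

0.418 ≤ PN ≤ 0.654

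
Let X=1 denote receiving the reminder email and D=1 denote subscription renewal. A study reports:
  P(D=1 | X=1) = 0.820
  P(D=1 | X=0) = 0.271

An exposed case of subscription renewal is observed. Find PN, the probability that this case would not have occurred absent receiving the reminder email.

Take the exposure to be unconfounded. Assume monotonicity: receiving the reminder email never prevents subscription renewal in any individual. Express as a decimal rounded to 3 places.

Let p₁ = 0.82, p₀ = 0.271.
Under exogeneity and monotonicity, PN = (p₁ − p₀) / p₁.
PN = (0.82 − 0.271) / 0.82 = 0.549 / 0.82 ≈ 0.6695

PN ≈ 0.670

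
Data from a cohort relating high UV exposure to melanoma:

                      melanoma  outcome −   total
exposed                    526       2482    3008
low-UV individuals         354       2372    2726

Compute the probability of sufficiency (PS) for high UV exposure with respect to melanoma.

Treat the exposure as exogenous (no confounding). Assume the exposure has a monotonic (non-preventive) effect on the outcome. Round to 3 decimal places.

PS ≈ 0.052

p₁ = P(outcome | exposed) = 526/3008 = 0.17487
p₀ = P(outcome | unexposed) = 354/2726 = 0.12986
Under exogeneity and monotonicity, PS = (p₁ − p₀)/(1 − p₀).
PS = (0.17487 − 0.12986) / 0.87014 ≈ 0.0517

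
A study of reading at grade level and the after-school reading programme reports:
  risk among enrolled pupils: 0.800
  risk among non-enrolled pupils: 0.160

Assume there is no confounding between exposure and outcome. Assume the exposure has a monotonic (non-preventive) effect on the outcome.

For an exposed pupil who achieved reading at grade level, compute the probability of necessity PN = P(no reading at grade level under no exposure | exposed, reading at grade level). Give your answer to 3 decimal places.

PN ≈ 0.800

Let p₁ = 0.8, p₀ = 0.16.
Under exogeneity and monotonicity, PN = (p₁ − p₀) / p₁.
PN = (0.8 − 0.16) / 0.8 = 0.64 / 0.8 ≈ 0.8000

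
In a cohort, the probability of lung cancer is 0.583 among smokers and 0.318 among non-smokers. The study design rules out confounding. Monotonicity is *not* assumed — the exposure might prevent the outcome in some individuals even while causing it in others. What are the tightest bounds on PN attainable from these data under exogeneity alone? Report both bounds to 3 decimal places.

Let p₁ = 0.583, p₀ = 0.318.
Under exogeneity alone the bounds on PN are max{0,(p₁−p₀)/p₁} ≤ PN ≤ min{1,(1−p₀)/p₁}.
  lower = (p₁ − p₀)/p₁ = 0.265 / 0.583 ≈ 0.4545
  upper = min{1, (1 − p₀)/p₁} = 0.682 / 0.583 ≈ 1.1698 → capped at 1

0.455 ≤ PN ≤ 1.000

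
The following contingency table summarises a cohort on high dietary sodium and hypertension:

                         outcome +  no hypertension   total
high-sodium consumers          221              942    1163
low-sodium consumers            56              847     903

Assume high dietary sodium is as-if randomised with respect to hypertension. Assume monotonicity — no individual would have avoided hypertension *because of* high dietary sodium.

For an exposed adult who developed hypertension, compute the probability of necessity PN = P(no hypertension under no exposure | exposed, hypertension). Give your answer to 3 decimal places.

PN ≈ 0.674

p₁ = P(outcome | exposed) = 221/1163 = 0.19003
p₀ = P(outcome | unexposed) = 56/903 = 0.062016
Under exogeneity and monotonicity, PN = (p₁ − p₀)/p₁.
PN = (0.19003 − 0.062016) / 0.19003 ≈ 0.6736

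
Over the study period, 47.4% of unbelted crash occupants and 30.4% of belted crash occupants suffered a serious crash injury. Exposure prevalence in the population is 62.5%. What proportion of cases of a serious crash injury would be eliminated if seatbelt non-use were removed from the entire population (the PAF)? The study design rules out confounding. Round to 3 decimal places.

PAF ≈ 0.259

p₁ = 0.474, p₀ = 0.304.
Overall risk P(Y=1) = π·p₁ + (1−π)·p₀ = 0.625×0.474 + 0.375×0.304 = 0.41025.
Under exogeneity, PAF = [P(Y=1) − p₀] / P(Y=1).
PAF = (0.41025 − 0.304) / 0.41025 ≈ 0.2590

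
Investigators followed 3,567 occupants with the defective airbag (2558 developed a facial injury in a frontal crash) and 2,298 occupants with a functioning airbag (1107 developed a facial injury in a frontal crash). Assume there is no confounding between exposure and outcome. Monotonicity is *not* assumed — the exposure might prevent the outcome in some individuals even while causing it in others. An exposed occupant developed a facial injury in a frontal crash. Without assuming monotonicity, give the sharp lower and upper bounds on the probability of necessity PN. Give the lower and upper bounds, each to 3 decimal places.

p₁ = P(outcome | exposed) = 2558/3567 = 0.71713
p₀ = P(outcome | unexposed) = 1107/2298 = 0.48172
Under exogeneity alone the bounds on PN are max{0,(p₁−p₀)/p₁} ≤ PN ≤ min{1,(1−p₀)/p₁}.
  lower = (p₁ − p₀)/p₁ = 0.23541 / 0.71713 ≈ 0.3283
  upper = min{1, (1 − p₀)/p₁} = 0.51828 / 0.71713 ≈ 0.7227

0.328 ≤ PN ≤ 0.723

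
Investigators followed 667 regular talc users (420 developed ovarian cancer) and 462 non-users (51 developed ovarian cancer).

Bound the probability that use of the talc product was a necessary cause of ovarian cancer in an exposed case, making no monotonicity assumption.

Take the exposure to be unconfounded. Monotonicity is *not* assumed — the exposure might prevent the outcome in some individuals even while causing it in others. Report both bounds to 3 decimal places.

p₁ = P(outcome | exposed) = 420/667 = 0.62969
p₀ = P(outcome | unexposed) = 51/462 = 0.11039
Under exogeneity alone the bounds on PN are max{0,(p₁−p₀)/p₁} ≤ PN ≤ min{1,(1−p₀)/p₁}.
  lower = (p₁ − p₀)/p₁ = 0.5193 / 0.62969 ≈ 0.8247
  upper = min{1, (1 − p₀)/p₁} = 0.88961 / 0.62969 ≈ 1.4128 → capped at 1

0.825 ≤ PN ≤ 1.000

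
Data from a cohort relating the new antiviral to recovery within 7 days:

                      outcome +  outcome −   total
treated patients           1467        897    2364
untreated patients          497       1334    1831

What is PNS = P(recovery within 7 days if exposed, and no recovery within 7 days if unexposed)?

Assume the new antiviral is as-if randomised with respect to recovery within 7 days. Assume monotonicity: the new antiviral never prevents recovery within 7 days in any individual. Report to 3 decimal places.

p₁ = P(outcome | exposed) = 1467/2364 = 0.62056
p₀ = P(outcome | unexposed) = 497/1831 = 0.27144
Under exogeneity and monotonicity, PNS = p₁ − p₀.
PNS = 0.62056 − 0.27144 = 0.34912

PNS ≈ 0.349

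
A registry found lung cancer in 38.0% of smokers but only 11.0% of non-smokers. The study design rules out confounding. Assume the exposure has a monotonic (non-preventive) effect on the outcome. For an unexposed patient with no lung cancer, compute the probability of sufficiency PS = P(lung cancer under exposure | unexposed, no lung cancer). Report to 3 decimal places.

PS ≈ 0.303

p₁ = 0.38, p₀ = 0.11.
Under exogeneity and monotonicity, PS = (p₁ − p₀) / (1 − p₀).
PS = (0.38 − 0.11) / (1 − 0.11) = 0.27 / 0.89 ≈ 0.3034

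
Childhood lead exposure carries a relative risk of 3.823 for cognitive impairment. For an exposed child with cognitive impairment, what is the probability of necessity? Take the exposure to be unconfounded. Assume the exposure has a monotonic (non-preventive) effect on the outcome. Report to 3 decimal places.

Under exogeneity and monotonicity, PN = (RR − 1) / RR = 1 − 1/RR.
PN = (3.823 − 1) / 3.823 = 2.823 / 3.823 ≈ 0.7384

PN ≈ 0.738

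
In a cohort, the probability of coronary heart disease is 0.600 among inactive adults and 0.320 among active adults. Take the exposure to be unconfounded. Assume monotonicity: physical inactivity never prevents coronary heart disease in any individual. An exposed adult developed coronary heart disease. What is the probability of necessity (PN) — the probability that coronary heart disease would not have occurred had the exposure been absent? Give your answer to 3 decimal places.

PN ≈ 0.467

Let p₁ = 0.6, p₀ = 0.32.
Under exogeneity and monotonicity, PN = (p₁ − p₀) / p₁.
PN = (0.6 − 0.32) / 0.6 = 0.28 / 0.6 ≈ 0.4667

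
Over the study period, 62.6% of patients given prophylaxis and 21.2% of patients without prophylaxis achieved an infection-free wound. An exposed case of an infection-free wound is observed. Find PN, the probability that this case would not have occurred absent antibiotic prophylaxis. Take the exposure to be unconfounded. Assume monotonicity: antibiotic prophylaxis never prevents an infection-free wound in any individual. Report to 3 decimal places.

PN ≈ 0.661

p₁ = 0.626, p₀ = 0.212.
Under exogeneity and monotonicity, PN = (p₁ − p₀) / p₁.
PN = (0.626 − 0.212) / 0.626 = 0.414 / 0.626 ≈ 0.6613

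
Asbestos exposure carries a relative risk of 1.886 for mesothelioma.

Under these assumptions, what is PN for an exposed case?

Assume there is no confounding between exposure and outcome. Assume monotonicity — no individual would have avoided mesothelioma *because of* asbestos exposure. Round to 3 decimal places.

Under exogeneity and monotonicity, PN = (RR − 1) / RR = 1 − 1/RR.
PN = (1.886 − 1) / 1.886 = 0.886 / 1.886 ≈ 0.4698

PN ≈ 0.470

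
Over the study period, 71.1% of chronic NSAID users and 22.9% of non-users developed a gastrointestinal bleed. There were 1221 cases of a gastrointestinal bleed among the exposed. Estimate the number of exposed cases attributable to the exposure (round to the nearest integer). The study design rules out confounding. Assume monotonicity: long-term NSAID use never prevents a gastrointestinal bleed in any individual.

about 828 cases

p₁ = 0.711, p₀ = 0.229.
PN = (p₁ − p₀)/p₁ = (0.711 − 0.229) / 0.711 ≈ 0.67792.
Attributable cases ≈ PN × (exposed cases) = 0.67792 × 1221 ≈ 827.74.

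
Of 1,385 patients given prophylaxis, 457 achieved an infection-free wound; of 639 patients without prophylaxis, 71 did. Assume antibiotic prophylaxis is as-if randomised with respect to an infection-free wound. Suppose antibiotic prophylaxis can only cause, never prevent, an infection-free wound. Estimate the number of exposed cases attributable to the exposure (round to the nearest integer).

about 303 cases

p₁ = P(outcome | exposed) = 457/1385 = 0.32996
p₀ = P(outcome | unexposed) = 71/639 = 0.11111
PN = (p₁ − p₀)/p₁ = (0.32996 − 0.11111) / 0.32996 ≈ 0.66326.
Attributable cases ≈ PN × (exposed cases) = 0.66326 × 457 ≈ 303.11.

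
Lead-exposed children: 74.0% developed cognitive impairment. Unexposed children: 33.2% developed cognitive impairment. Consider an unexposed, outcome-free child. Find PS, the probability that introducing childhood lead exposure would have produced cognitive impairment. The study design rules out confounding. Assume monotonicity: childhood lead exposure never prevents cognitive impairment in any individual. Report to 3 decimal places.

p₁ = 0.74, p₀ = 0.332.
Under exogeneity and monotonicity, PS = (p₁ − p₀) / (1 − p₀).
PS = (0.74 − 0.332) / (1 − 0.332) = 0.408 / 0.668 ≈ 0.6108

PS ≈ 0.611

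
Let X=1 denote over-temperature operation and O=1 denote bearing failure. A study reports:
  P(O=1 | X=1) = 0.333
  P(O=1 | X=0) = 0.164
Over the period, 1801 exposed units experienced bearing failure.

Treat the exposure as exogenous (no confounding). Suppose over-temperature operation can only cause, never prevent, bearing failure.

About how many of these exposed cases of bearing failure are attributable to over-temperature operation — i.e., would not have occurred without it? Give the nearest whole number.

Let p₁ = 0.333, p₀ = 0.164.
PN = (p₁ − p₀)/p₁ = (0.333 − 0.164) / 0.333 ≈ 0.50751.
Attributable cases ≈ PN × (exposed cases) = 0.50751 × 1801 ≈ 914.02.

about 914 cases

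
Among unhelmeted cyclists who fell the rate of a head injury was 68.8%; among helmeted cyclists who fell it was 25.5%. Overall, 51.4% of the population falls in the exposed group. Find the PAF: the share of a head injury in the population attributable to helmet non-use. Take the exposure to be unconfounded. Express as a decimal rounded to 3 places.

PAF ≈ 0.466

p₁ = 0.688, p₀ = 0.255.
Overall risk P(Y=1) = π·p₁ + (1−π)·p₀ = 0.514×0.688 + 0.486×0.255 = 0.47756.
Under exogeneity, PAF = [P(Y=1) − p₀] / P(Y=1).
PAF = (0.47756 − 0.255) / 0.47756 ≈ 0.4660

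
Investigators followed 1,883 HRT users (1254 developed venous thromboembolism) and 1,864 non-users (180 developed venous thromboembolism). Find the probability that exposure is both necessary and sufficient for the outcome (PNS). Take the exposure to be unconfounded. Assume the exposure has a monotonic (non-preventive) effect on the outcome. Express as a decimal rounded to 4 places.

p₁ = P(outcome | exposed) = 1254/1883 = 0.66596
p₀ = P(outcome | unexposed) = 180/1864 = 0.096567
Under exogeneity and monotonicity, PNS = p₁ − p₀.
PNS = 0.66596 − 0.096567 = 0.56939

PNS ≈ 0.5694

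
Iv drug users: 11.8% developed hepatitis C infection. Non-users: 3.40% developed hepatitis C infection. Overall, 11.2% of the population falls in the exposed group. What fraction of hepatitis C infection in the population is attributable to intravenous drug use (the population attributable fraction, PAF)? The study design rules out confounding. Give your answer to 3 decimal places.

PAF ≈ 0.217

p₁ = 0.118, p₀ = 0.034.
Overall risk P(Y=1) = π·p₁ + (1−π)·p₀ = 0.112×0.118 + 0.888×0.034 = 0.043408.
Under exogeneity, PAF = [P(Y=1) − p₀] / P(Y=1).
PAF = (0.043408 − 0.034) / 0.043408 ≈ 0.2167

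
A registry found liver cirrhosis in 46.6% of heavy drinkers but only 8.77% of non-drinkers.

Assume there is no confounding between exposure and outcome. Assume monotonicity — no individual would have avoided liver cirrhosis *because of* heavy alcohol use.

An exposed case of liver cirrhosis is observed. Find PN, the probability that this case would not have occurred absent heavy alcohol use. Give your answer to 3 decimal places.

p₁ = 0.466, p₀ = 0.0877.
Under exogeneity and monotonicity, PN = (p₁ − p₀) / p₁.
PN = (0.466 − 0.0877) / 0.466 = 0.3783 / 0.466 ≈ 0.8118

PN ≈ 0.812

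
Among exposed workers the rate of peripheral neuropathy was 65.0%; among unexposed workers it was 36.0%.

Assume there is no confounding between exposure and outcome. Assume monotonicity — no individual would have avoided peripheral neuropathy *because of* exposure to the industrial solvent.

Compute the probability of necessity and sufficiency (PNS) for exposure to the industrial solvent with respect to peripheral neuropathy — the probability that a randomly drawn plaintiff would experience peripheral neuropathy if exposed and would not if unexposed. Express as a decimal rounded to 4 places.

PNS ≈ 0.2900

p₁ = 0.65, p₀ = 0.36.
Under exogeneity and monotonicity, PNS = p₁ − p₀.
PNS = 0.65 − 0.36 = 0.29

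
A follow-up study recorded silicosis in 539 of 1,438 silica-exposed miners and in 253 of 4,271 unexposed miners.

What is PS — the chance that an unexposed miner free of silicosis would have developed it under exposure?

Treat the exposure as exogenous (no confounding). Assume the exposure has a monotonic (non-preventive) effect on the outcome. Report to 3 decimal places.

p₁ = P(outcome | exposed) = 539/1438 = 0.37483
p₀ = P(outcome | unexposed) = 253/4271 = 0.059237
Under exogeneity and monotonicity, PS = (p₁ − p₀) / (1 − p₀).
PS = (0.37483 − 0.059237) / (1 − 0.059237) = 0.31559 / 0.94076 ≈ 0.3355

PS ≈ 0.335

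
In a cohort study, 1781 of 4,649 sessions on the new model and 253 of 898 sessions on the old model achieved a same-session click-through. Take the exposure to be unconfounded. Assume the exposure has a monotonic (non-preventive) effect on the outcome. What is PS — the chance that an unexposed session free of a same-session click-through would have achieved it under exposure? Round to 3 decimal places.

p₁ = P(outcome | exposed) = 1781/4649 = 0.38309
p₀ = P(outcome | unexposed) = 253/898 = 0.28174
Under exogeneity and monotonicity, PS = (p₁ − p₀) / (1 − p₀).
PS = (0.38309 − 0.28174) / (1 − 0.28174) = 0.10136 / 0.71826 ≈ 0.1411

PS ≈ 0.141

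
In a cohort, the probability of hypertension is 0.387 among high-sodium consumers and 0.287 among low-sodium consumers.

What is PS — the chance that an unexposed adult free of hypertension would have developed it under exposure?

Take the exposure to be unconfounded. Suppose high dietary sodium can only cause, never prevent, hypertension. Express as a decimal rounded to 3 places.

PS ≈ 0.140

Let p₁ = 0.387, p₀ = 0.287.
Under exogeneity and monotonicity, PS = (p₁ − p₀) / (1 − p₀).
PS = (0.387 − 0.287) / (1 − 0.287) = 0.1 / 0.713 ≈ 0.1403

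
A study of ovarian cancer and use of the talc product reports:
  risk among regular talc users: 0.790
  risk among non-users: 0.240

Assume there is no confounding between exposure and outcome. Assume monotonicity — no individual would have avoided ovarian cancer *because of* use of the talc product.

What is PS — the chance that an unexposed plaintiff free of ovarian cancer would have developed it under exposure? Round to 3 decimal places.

PS ≈ 0.724

Let p₁ = 0.79, p₀ = 0.24.
Under exogeneity and monotonicity, PS = (p₁ − p₀) / (1 − p₀).
PS = (0.79 − 0.24) / (1 − 0.24) = 0.55 / 0.76 ≈ 0.7237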